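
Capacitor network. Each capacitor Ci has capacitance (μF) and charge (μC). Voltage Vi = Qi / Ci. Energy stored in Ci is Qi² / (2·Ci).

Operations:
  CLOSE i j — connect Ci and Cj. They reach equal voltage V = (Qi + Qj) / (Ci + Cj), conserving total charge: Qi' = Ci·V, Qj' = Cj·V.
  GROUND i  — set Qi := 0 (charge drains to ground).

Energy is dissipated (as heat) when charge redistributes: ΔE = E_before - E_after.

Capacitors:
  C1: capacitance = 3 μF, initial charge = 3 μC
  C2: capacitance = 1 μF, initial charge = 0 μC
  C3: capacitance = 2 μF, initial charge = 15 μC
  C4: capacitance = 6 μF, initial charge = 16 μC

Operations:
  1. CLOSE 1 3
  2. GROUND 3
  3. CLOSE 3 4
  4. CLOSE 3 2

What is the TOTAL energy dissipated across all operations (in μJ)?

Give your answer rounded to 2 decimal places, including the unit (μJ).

Answer: 44.98 μJ

Derivation:
Initial: C1(3μF, Q=3μC, V=1.00V), C2(1μF, Q=0μC, V=0.00V), C3(2μF, Q=15μC, V=7.50V), C4(6μF, Q=16μC, V=2.67V)
Op 1: CLOSE 1-3: Q_total=18.00, C_total=5.00, V=3.60; Q1=10.80, Q3=7.20; dissipated=25.350
Op 2: GROUND 3: Q3=0; energy lost=12.960
Op 3: CLOSE 3-4: Q_total=16.00, C_total=8.00, V=2.00; Q3=4.00, Q4=12.00; dissipated=5.333
Op 4: CLOSE 3-2: Q_total=4.00, C_total=3.00, V=1.33; Q3=2.67, Q2=1.33; dissipated=1.333
Total dissipated: 44.977 μJ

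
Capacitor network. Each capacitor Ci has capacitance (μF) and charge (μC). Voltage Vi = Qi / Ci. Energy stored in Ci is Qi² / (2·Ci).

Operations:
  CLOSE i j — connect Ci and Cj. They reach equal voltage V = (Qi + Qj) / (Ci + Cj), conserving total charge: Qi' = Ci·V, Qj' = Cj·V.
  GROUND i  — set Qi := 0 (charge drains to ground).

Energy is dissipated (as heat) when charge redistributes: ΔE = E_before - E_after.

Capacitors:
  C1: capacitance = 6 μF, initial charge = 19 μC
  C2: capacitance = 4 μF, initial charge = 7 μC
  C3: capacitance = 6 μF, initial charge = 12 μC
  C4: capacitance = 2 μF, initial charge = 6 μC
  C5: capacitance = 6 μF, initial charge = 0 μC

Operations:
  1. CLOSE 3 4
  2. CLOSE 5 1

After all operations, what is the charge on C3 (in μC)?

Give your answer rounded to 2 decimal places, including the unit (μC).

Answer: 13.50 μC

Derivation:
Initial: C1(6μF, Q=19μC, V=3.17V), C2(4μF, Q=7μC, V=1.75V), C3(6μF, Q=12μC, V=2.00V), C4(2μF, Q=6μC, V=3.00V), C5(6μF, Q=0μC, V=0.00V)
Op 1: CLOSE 3-4: Q_total=18.00, C_total=8.00, V=2.25; Q3=13.50, Q4=4.50; dissipated=0.750
Op 2: CLOSE 5-1: Q_total=19.00, C_total=12.00, V=1.58; Q5=9.50, Q1=9.50; dissipated=15.042
Final charges: Q1=9.50, Q2=7.00, Q3=13.50, Q4=4.50, Q5=9.50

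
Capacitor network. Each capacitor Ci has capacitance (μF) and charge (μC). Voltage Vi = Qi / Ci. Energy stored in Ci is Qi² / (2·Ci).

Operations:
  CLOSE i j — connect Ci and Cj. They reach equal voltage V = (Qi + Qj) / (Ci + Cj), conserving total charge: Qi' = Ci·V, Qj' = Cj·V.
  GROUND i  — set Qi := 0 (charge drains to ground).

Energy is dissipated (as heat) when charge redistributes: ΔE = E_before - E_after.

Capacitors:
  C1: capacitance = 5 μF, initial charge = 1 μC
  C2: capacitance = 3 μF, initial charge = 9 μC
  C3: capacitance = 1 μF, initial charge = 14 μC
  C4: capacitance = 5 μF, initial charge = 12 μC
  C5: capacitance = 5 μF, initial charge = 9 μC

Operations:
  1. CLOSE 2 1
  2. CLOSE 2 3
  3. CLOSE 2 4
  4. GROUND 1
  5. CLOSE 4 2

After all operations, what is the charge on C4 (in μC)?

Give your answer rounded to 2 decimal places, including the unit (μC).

Initial: C1(5μF, Q=1μC, V=0.20V), C2(3μF, Q=9μC, V=3.00V), C3(1μF, Q=14μC, V=14.00V), C4(5μF, Q=12μC, V=2.40V), C5(5μF, Q=9μC, V=1.80V)
Op 1: CLOSE 2-1: Q_total=10.00, C_total=8.00, V=1.25; Q2=3.75, Q1=6.25; dissipated=7.350
Op 2: CLOSE 2-3: Q_total=17.75, C_total=4.00, V=4.44; Q2=13.31, Q3=4.44; dissipated=60.961
Op 3: CLOSE 2-4: Q_total=25.31, C_total=8.00, V=3.16; Q2=9.49, Q4=15.82; dissipated=3.892
Op 4: GROUND 1: Q1=0; energy lost=3.906
Op 5: CLOSE 4-2: Q_total=25.31, C_total=8.00, V=3.16; Q4=15.82, Q2=9.49; dissipated=0.000
Final charges: Q1=0.00, Q2=9.49, Q3=4.44, Q4=15.82, Q5=9.00

Answer: 15.82 μC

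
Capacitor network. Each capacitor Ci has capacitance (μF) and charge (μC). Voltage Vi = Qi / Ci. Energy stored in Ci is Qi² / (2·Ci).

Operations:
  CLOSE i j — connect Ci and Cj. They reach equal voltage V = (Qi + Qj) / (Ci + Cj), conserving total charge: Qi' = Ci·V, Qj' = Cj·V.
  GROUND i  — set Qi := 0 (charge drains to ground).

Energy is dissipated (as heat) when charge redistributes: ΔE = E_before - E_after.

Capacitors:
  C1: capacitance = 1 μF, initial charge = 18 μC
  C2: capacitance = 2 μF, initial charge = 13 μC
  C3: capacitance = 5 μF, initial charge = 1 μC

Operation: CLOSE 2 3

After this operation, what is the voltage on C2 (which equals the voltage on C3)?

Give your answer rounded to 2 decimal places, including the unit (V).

Initial: C1(1μF, Q=18μC, V=18.00V), C2(2μF, Q=13μC, V=6.50V), C3(5μF, Q=1μC, V=0.20V)
Op 1: CLOSE 2-3: Q_total=14.00, C_total=7.00, V=2.00; Q2=4.00, Q3=10.00; dissipated=28.350

Answer: 2.00 V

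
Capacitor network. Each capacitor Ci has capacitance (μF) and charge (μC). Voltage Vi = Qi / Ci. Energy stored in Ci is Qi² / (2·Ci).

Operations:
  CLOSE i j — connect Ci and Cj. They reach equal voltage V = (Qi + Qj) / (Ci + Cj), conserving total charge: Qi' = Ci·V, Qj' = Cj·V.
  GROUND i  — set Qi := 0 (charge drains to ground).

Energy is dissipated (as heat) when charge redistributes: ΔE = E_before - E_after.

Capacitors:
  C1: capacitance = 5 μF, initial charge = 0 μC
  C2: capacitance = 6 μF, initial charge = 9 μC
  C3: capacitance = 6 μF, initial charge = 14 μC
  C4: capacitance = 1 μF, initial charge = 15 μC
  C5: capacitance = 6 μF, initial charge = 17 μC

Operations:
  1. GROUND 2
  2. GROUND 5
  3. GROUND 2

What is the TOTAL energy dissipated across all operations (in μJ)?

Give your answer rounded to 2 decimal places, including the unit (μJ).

Initial: C1(5μF, Q=0μC, V=0.00V), C2(6μF, Q=9μC, V=1.50V), C3(6μF, Q=14μC, V=2.33V), C4(1μF, Q=15μC, V=15.00V), C5(6μF, Q=17μC, V=2.83V)
Op 1: GROUND 2: Q2=0; energy lost=6.750
Op 2: GROUND 5: Q5=0; energy lost=24.083
Op 3: GROUND 2: Q2=0; energy lost=0.000
Total dissipated: 30.833 μJ

Answer: 30.83 μJ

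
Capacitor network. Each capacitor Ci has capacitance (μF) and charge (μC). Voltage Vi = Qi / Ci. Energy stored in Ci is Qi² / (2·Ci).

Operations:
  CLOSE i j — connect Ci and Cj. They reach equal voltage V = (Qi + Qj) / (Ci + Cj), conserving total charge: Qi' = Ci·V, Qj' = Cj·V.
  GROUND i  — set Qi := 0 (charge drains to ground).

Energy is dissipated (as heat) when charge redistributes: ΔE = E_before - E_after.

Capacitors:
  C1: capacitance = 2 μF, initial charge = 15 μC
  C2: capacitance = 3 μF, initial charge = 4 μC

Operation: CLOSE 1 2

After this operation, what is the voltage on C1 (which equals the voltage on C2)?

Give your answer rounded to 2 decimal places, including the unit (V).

Answer: 3.80 V

Derivation:
Initial: C1(2μF, Q=15μC, V=7.50V), C2(3μF, Q=4μC, V=1.33V)
Op 1: CLOSE 1-2: Q_total=19.00, C_total=5.00, V=3.80; Q1=7.60, Q2=11.40; dissipated=22.817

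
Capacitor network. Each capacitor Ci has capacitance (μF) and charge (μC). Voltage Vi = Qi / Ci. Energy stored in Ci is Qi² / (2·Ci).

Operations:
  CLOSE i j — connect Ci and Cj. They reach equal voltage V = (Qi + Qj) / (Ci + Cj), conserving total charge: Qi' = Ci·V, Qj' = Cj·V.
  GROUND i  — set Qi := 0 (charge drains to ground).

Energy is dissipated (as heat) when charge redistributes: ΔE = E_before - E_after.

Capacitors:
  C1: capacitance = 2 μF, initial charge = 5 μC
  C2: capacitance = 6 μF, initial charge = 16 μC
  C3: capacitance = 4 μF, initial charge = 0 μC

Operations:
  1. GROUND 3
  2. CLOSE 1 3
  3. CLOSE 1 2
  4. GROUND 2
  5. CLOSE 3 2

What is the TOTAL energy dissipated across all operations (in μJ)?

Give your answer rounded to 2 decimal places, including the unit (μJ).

Answer: 22.15 μJ

Derivation:
Initial: C1(2μF, Q=5μC, V=2.50V), C2(6μF, Q=16μC, V=2.67V), C3(4μF, Q=0μC, V=0.00V)
Op 1: GROUND 3: Q3=0; energy lost=0.000
Op 2: CLOSE 1-3: Q_total=5.00, C_total=6.00, V=0.83; Q1=1.67, Q3=3.33; dissipated=4.167
Op 3: CLOSE 1-2: Q_total=17.67, C_total=8.00, V=2.21; Q1=4.42, Q2=13.25; dissipated=2.521
Op 4: GROUND 2: Q2=0; energy lost=14.630
Op 5: CLOSE 3-2: Q_total=3.33, C_total=10.00, V=0.33; Q3=1.33, Q2=2.00; dissipated=0.833
Total dissipated: 22.151 μJ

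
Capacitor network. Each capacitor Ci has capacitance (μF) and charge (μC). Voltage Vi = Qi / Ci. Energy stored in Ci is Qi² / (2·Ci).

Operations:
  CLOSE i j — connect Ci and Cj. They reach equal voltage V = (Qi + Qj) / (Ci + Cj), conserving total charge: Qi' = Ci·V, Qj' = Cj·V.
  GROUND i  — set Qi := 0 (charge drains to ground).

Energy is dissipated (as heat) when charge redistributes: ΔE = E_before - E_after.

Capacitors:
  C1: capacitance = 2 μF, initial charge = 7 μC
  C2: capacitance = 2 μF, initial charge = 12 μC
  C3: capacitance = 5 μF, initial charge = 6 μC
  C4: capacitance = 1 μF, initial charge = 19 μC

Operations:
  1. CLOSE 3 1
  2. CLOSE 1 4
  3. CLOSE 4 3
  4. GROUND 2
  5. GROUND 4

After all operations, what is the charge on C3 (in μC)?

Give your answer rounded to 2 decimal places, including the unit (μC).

Initial: C1(2μF, Q=7μC, V=3.50V), C2(2μF, Q=12μC, V=6.00V), C3(5μF, Q=6μC, V=1.20V), C4(1μF, Q=19μC, V=19.00V)
Op 1: CLOSE 3-1: Q_total=13.00, C_total=7.00, V=1.86; Q3=9.29, Q1=3.71; dissipated=3.779
Op 2: CLOSE 1-4: Q_total=22.71, C_total=3.00, V=7.57; Q1=15.14, Q4=7.57; dissipated=97.959
Op 3: CLOSE 4-3: Q_total=16.86, C_total=6.00, V=2.81; Q4=2.81, Q3=14.05; dissipated=13.605
Op 4: GROUND 2: Q2=0; energy lost=36.000
Op 5: GROUND 4: Q4=0; energy lost=3.947
Final charges: Q1=15.14, Q2=0.00, Q3=14.05, Q4=0.00

Answer: 14.05 μC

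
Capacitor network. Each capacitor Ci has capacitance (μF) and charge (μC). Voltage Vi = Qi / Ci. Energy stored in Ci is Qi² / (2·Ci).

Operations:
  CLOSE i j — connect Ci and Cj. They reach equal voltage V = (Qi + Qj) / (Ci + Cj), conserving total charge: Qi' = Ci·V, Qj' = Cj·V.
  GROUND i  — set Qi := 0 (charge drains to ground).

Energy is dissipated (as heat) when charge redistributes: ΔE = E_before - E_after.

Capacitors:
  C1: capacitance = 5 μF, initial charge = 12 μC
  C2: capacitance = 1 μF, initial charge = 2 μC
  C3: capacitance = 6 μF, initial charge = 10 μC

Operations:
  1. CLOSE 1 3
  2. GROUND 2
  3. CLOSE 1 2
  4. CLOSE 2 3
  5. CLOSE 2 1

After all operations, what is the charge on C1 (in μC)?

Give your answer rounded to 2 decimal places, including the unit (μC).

Initial: C1(5μF, Q=12μC, V=2.40V), C2(1μF, Q=2μC, V=2.00V), C3(6μF, Q=10μC, V=1.67V)
Op 1: CLOSE 1-3: Q_total=22.00, C_total=11.00, V=2.00; Q1=10.00, Q3=12.00; dissipated=0.733
Op 2: GROUND 2: Q2=0; energy lost=2.000
Op 3: CLOSE 1-2: Q_total=10.00, C_total=6.00, V=1.67; Q1=8.33, Q2=1.67; dissipated=1.667
Op 4: CLOSE 2-3: Q_total=13.67, C_total=7.00, V=1.95; Q2=1.95, Q3=11.71; dissipated=0.048
Op 5: CLOSE 2-1: Q_total=10.29, C_total=6.00, V=1.71; Q2=1.71, Q1=8.57; dissipated=0.034
Final charges: Q1=8.57, Q2=1.71, Q3=11.71

Answer: 8.57 μC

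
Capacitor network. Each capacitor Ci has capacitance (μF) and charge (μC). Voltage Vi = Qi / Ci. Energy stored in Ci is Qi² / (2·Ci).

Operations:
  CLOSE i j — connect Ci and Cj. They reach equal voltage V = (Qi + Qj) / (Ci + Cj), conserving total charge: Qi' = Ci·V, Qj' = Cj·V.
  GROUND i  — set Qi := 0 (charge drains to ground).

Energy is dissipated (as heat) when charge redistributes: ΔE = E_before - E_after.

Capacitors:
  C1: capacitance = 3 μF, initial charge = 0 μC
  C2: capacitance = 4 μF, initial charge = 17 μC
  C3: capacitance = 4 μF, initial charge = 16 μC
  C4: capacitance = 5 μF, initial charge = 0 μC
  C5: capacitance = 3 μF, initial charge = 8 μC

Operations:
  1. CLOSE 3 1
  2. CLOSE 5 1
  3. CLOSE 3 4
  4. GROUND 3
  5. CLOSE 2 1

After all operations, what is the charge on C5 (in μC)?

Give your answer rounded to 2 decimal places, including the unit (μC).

Answer: 7.43 μC

Derivation:
Initial: C1(3μF, Q=0μC, V=0.00V), C2(4μF, Q=17μC, V=4.25V), C3(4μF, Q=16μC, V=4.00V), C4(5μF, Q=0μC, V=0.00V), C5(3μF, Q=8μC, V=2.67V)
Op 1: CLOSE 3-1: Q_total=16.00, C_total=7.00, V=2.29; Q3=9.14, Q1=6.86; dissipated=13.714
Op 2: CLOSE 5-1: Q_total=14.86, C_total=6.00, V=2.48; Q5=7.43, Q1=7.43; dissipated=0.109
Op 3: CLOSE 3-4: Q_total=9.14, C_total=9.00, V=1.02; Q3=4.06, Q4=5.08; dissipated=5.805
Op 4: GROUND 3: Q3=0; energy lost=2.064
Op 5: CLOSE 2-1: Q_total=24.43, C_total=7.00, V=3.49; Q2=13.96, Q1=10.47; dissipated=2.697
Final charges: Q1=10.47, Q2=13.96, Q3=0.00, Q4=5.08, Q5=7.43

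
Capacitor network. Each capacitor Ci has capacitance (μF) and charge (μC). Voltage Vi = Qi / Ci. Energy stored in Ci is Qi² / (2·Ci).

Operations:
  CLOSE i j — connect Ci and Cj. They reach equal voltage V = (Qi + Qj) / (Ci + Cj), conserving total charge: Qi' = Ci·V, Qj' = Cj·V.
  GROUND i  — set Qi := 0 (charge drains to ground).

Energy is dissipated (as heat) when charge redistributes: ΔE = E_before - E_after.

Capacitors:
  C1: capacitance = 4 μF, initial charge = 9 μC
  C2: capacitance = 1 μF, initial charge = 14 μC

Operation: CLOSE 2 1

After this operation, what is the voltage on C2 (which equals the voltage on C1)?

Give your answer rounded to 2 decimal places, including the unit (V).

Answer: 4.60 V

Derivation:
Initial: C1(4μF, Q=9μC, V=2.25V), C2(1μF, Q=14μC, V=14.00V)
Op 1: CLOSE 2-1: Q_total=23.00, C_total=5.00, V=4.60; Q2=4.60, Q1=18.40; dissipated=55.225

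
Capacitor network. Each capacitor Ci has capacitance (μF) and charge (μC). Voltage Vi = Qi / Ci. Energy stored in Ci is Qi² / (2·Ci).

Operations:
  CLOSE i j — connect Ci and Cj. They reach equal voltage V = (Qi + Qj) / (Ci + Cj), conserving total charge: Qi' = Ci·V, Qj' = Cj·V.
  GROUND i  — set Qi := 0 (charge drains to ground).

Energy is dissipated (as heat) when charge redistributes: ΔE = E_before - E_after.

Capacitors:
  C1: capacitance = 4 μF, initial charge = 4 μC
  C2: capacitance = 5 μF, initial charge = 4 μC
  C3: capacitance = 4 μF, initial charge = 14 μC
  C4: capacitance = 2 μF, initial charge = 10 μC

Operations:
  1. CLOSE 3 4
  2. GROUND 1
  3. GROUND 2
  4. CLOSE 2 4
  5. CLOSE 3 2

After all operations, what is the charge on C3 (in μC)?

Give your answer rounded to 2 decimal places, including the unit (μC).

Answer: 9.65 μC

Derivation:
Initial: C1(4μF, Q=4μC, V=1.00V), C2(5μF, Q=4μC, V=0.80V), C3(4μF, Q=14μC, V=3.50V), C4(2μF, Q=10μC, V=5.00V)
Op 1: CLOSE 3-4: Q_total=24.00, C_total=6.00, V=4.00; Q3=16.00, Q4=8.00; dissipated=1.500
Op 2: GROUND 1: Q1=0; energy lost=2.000
Op 3: GROUND 2: Q2=0; energy lost=1.600
Op 4: CLOSE 2-4: Q_total=8.00, C_total=7.00, V=1.14; Q2=5.71, Q4=2.29; dissipated=11.429
Op 5: CLOSE 3-2: Q_total=21.71, C_total=9.00, V=2.41; Q3=9.65, Q2=12.06; dissipated=9.070
Final charges: Q1=0.00, Q2=12.06, Q3=9.65, Q4=2.29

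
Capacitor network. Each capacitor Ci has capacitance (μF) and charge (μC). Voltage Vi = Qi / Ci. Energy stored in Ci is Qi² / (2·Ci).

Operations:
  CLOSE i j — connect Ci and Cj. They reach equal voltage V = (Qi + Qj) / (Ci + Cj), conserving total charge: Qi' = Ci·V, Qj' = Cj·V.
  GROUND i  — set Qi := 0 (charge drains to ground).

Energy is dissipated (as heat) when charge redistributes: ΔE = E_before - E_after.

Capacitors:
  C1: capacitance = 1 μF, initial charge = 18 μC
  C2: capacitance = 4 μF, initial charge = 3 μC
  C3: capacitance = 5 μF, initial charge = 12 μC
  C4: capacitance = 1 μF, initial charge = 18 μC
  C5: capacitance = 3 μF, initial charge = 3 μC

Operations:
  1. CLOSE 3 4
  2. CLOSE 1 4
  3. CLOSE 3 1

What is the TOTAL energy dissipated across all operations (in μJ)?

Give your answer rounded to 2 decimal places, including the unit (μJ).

Answer: 161.25 μJ

Derivation:
Initial: C1(1μF, Q=18μC, V=18.00V), C2(4μF, Q=3μC, V=0.75V), C3(5μF, Q=12μC, V=2.40V), C4(1μF, Q=18μC, V=18.00V), C5(3μF, Q=3μC, V=1.00V)
Op 1: CLOSE 3-4: Q_total=30.00, C_total=6.00, V=5.00; Q3=25.00, Q4=5.00; dissipated=101.400
Op 2: CLOSE 1-4: Q_total=23.00, C_total=2.00, V=11.50; Q1=11.50, Q4=11.50; dissipated=42.250
Op 3: CLOSE 3-1: Q_total=36.50, C_total=6.00, V=6.08; Q3=30.42, Q1=6.08; dissipated=17.604
Total dissipated: 161.254 μJ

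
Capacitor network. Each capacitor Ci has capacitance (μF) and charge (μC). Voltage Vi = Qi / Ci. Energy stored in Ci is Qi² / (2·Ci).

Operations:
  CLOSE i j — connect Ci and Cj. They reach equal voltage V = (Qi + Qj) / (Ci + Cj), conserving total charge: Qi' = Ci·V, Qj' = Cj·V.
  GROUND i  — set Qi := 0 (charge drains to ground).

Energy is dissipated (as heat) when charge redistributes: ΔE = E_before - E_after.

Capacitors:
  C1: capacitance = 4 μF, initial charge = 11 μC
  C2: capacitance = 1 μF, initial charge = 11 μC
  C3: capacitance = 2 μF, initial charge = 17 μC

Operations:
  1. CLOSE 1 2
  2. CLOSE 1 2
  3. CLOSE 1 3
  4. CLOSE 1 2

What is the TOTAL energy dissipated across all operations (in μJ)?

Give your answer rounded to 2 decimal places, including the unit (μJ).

Initial: C1(4μF, Q=11μC, V=2.75V), C2(1μF, Q=11μC, V=11.00V), C3(2μF, Q=17μC, V=8.50V)
Op 1: CLOSE 1-2: Q_total=22.00, C_total=5.00, V=4.40; Q1=17.60, Q2=4.40; dissipated=27.225
Op 2: CLOSE 1-2: Q_total=22.00, C_total=5.00, V=4.40; Q1=17.60, Q2=4.40; dissipated=0.000
Op 3: CLOSE 1-3: Q_total=34.60, C_total=6.00, V=5.77; Q1=23.07, Q3=11.53; dissipated=11.207
Op 4: CLOSE 1-2: Q_total=27.47, C_total=5.00, V=5.49; Q1=21.97, Q2=5.49; dissipated=0.747
Total dissipated: 39.179 μJ

Answer: 39.18 μJ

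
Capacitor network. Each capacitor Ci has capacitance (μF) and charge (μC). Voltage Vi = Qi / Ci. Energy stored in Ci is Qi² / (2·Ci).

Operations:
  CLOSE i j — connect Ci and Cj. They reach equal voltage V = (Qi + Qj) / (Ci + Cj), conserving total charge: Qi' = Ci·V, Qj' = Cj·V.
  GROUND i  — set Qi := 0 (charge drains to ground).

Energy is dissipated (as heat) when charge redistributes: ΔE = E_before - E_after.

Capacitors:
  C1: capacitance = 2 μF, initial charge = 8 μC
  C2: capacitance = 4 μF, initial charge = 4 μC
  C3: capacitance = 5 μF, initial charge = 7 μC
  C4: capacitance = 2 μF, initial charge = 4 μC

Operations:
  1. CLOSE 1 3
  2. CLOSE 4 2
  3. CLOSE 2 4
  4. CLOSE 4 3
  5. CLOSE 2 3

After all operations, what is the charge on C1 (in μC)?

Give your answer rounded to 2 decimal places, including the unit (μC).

Initial: C1(2μF, Q=8μC, V=4.00V), C2(4μF, Q=4μC, V=1.00V), C3(5μF, Q=7μC, V=1.40V), C4(2μF, Q=4μC, V=2.00V)
Op 1: CLOSE 1-3: Q_total=15.00, C_total=7.00, V=2.14; Q1=4.29, Q3=10.71; dissipated=4.829
Op 2: CLOSE 4-2: Q_total=8.00, C_total=6.00, V=1.33; Q4=2.67, Q2=5.33; dissipated=0.667
Op 3: CLOSE 2-4: Q_total=8.00, C_total=6.00, V=1.33; Q2=5.33, Q4=2.67; dissipated=0.000
Op 4: CLOSE 4-3: Q_total=13.38, C_total=7.00, V=1.91; Q4=3.82, Q3=9.56; dissipated=0.468
Op 5: CLOSE 2-3: Q_total=14.89, C_total=9.00, V=1.65; Q2=6.62, Q3=8.27; dissipated=0.372
Final charges: Q1=4.29, Q2=6.62, Q3=8.27, Q4=3.82

Answer: 4.29 μC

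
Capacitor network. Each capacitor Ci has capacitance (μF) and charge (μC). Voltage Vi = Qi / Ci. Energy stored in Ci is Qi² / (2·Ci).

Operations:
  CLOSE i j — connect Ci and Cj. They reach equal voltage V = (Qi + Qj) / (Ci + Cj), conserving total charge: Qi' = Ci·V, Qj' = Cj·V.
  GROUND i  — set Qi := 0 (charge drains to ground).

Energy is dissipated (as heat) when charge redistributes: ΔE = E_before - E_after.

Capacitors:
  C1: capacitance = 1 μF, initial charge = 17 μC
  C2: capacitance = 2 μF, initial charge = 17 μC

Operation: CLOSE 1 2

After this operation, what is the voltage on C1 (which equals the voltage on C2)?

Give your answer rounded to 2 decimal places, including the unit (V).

Answer: 11.33 V

Derivation:
Initial: C1(1μF, Q=17μC, V=17.00V), C2(2μF, Q=17μC, V=8.50V)
Op 1: CLOSE 1-2: Q_total=34.00, C_total=3.00, V=11.33; Q1=11.33, Q2=22.67; dissipated=24.083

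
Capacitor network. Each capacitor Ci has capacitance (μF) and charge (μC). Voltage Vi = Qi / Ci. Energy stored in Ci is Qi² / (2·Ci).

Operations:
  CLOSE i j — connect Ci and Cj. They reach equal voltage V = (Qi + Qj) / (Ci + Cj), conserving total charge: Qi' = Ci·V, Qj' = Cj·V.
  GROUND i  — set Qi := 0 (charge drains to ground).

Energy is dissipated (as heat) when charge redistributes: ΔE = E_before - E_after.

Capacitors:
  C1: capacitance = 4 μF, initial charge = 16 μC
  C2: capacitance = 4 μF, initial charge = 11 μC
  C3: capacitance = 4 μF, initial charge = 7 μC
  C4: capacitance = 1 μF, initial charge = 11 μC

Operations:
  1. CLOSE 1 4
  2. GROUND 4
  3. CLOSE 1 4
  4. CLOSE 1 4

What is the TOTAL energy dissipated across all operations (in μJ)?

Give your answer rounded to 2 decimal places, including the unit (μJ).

Initial: C1(4μF, Q=16μC, V=4.00V), C2(4μF, Q=11μC, V=2.75V), C3(4μF, Q=7μC, V=1.75V), C4(1μF, Q=11μC, V=11.00V)
Op 1: CLOSE 1-4: Q_total=27.00, C_total=5.00, V=5.40; Q1=21.60, Q4=5.40; dissipated=19.600
Op 2: GROUND 4: Q4=0; energy lost=14.580
Op 3: CLOSE 1-4: Q_total=21.60, C_total=5.00, V=4.32; Q1=17.28, Q4=4.32; dissipated=11.664
Op 4: CLOSE 1-4: Q_total=21.60, C_total=5.00, V=4.32; Q1=17.28, Q4=4.32; dissipated=0.000
Total dissipated: 45.844 μJ

Answer: 45.84 μJ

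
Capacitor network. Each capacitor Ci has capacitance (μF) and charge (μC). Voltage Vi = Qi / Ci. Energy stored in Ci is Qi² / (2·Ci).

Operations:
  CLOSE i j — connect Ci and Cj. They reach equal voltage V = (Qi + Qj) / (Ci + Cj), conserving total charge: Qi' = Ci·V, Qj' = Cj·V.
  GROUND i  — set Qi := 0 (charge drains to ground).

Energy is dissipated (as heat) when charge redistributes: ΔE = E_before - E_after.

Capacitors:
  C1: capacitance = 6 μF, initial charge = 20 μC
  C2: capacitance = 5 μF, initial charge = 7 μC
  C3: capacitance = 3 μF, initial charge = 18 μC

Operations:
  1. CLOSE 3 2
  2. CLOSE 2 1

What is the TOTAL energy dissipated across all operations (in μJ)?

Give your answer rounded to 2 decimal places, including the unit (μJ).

Answer: 19.90 μJ

Derivation:
Initial: C1(6μF, Q=20μC, V=3.33V), C2(5μF, Q=7μC, V=1.40V), C3(3μF, Q=18μC, V=6.00V)
Op 1: CLOSE 3-2: Q_total=25.00, C_total=8.00, V=3.12; Q3=9.38, Q2=15.62; dissipated=19.837
Op 2: CLOSE 2-1: Q_total=35.62, C_total=11.00, V=3.24; Q2=16.19, Q1=19.43; dissipated=0.059
Total dissipated: 19.897 μJ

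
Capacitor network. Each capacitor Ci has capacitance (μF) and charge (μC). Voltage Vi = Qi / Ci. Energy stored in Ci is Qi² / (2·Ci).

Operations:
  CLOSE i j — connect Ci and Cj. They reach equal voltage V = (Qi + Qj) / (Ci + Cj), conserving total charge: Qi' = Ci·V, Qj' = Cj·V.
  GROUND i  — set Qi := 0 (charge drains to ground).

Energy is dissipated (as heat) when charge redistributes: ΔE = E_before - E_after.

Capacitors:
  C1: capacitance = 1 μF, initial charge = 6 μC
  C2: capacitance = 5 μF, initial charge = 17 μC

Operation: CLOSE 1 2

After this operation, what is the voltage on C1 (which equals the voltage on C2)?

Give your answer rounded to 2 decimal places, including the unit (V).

Initial: C1(1μF, Q=6μC, V=6.00V), C2(5μF, Q=17μC, V=3.40V)
Op 1: CLOSE 1-2: Q_total=23.00, C_total=6.00, V=3.83; Q1=3.83, Q2=19.17; dissipated=2.817

Answer: 3.83 V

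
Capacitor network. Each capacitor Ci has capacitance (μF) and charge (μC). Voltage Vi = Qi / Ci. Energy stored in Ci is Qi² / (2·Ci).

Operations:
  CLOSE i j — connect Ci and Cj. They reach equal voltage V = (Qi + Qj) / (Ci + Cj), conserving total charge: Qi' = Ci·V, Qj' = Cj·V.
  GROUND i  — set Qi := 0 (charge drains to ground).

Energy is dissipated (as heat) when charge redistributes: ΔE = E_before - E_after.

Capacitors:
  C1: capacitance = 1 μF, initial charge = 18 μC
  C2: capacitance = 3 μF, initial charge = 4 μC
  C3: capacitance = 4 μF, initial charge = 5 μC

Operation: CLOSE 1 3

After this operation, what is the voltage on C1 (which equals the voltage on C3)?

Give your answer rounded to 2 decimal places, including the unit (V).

Answer: 4.60 V

Derivation:
Initial: C1(1μF, Q=18μC, V=18.00V), C2(3μF, Q=4μC, V=1.33V), C3(4μF, Q=5μC, V=1.25V)
Op 1: CLOSE 1-3: Q_total=23.00, C_total=5.00, V=4.60; Q1=4.60, Q3=18.40; dissipated=112.225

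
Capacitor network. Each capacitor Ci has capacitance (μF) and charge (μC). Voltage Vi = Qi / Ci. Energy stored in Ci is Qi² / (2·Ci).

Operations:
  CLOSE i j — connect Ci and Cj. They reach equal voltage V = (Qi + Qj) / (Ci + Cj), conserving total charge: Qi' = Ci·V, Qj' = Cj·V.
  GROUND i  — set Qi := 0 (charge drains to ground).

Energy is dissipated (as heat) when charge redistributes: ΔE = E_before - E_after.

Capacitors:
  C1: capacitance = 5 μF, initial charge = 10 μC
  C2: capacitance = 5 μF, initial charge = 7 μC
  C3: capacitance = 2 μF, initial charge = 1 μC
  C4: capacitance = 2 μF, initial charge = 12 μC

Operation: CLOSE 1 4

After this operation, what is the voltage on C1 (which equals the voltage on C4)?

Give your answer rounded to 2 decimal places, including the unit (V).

Initial: C1(5μF, Q=10μC, V=2.00V), C2(5μF, Q=7μC, V=1.40V), C3(2μF, Q=1μC, V=0.50V), C4(2μF, Q=12μC, V=6.00V)
Op 1: CLOSE 1-4: Q_total=22.00, C_total=7.00, V=3.14; Q1=15.71, Q4=6.29; dissipated=11.429

Answer: 3.14 V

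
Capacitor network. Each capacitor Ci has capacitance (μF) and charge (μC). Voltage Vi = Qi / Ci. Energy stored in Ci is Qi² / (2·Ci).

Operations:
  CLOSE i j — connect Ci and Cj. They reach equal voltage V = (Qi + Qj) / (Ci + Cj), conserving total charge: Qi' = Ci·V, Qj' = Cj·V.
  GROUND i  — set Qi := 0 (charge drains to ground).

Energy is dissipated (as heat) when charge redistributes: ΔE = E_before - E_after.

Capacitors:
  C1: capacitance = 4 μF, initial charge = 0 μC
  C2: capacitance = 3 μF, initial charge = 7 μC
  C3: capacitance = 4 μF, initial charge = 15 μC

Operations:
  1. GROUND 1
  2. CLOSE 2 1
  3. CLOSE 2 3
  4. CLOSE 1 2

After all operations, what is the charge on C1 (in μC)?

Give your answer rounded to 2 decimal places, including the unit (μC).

Answer: 6.69 μC

Derivation:
Initial: C1(4μF, Q=0μC, V=0.00V), C2(3μF, Q=7μC, V=2.33V), C3(4μF, Q=15μC, V=3.75V)
Op 1: GROUND 1: Q1=0; energy lost=0.000
Op 2: CLOSE 2-1: Q_total=7.00, C_total=7.00, V=1.00; Q2=3.00, Q1=4.00; dissipated=4.667
Op 3: CLOSE 2-3: Q_total=18.00, C_total=7.00, V=2.57; Q2=7.71, Q3=10.29; dissipated=6.482
Op 4: CLOSE 1-2: Q_total=11.71, C_total=7.00, V=1.67; Q1=6.69, Q2=5.02; dissipated=2.117
Final charges: Q1=6.69, Q2=5.02, Q3=10.29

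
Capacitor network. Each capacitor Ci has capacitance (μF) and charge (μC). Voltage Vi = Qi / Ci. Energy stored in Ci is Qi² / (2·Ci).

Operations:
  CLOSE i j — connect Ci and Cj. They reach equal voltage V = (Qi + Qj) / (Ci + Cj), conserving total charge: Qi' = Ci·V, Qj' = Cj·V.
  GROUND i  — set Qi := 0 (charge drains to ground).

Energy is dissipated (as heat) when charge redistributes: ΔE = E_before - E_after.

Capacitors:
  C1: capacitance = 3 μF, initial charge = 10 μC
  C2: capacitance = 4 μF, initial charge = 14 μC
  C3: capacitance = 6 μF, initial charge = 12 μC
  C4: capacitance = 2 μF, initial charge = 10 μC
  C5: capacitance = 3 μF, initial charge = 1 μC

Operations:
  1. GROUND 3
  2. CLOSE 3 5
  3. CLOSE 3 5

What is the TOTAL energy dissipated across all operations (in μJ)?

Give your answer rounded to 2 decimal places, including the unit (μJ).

Initial: C1(3μF, Q=10μC, V=3.33V), C2(4μF, Q=14μC, V=3.50V), C3(6μF, Q=12μC, V=2.00V), C4(2μF, Q=10μC, V=5.00V), C5(3μF, Q=1μC, V=0.33V)
Op 1: GROUND 3: Q3=0; energy lost=12.000
Op 2: CLOSE 3-5: Q_total=1.00, C_total=9.00, V=0.11; Q3=0.67, Q5=0.33; dissipated=0.111
Op 3: CLOSE 3-5: Q_total=1.00, C_total=9.00, V=0.11; Q3=0.67, Q5=0.33; dissipated=0.000
Total dissipated: 12.111 μJ

Answer: 12.11 μJ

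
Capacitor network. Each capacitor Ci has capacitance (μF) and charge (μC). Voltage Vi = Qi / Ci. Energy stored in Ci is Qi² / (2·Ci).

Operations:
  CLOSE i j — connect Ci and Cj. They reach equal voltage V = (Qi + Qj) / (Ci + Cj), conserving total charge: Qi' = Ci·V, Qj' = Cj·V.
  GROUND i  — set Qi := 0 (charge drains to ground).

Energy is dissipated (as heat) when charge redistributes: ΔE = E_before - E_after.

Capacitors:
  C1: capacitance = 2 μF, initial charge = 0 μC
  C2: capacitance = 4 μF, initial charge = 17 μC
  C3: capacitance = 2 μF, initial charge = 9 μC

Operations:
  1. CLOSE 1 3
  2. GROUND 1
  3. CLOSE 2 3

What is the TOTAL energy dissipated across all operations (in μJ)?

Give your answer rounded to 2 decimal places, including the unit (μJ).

Answer: 17.85 μJ

Derivation:
Initial: C1(2μF, Q=0μC, V=0.00V), C2(4μF, Q=17μC, V=4.25V), C3(2μF, Q=9μC, V=4.50V)
Op 1: CLOSE 1-3: Q_total=9.00, C_total=4.00, V=2.25; Q1=4.50, Q3=4.50; dissipated=10.125
Op 2: GROUND 1: Q1=0; energy lost=5.062
Op 3: CLOSE 2-3: Q_total=21.50, C_total=6.00, V=3.58; Q2=14.33, Q3=7.17; dissipated=2.667
Total dissipated: 17.854 μJ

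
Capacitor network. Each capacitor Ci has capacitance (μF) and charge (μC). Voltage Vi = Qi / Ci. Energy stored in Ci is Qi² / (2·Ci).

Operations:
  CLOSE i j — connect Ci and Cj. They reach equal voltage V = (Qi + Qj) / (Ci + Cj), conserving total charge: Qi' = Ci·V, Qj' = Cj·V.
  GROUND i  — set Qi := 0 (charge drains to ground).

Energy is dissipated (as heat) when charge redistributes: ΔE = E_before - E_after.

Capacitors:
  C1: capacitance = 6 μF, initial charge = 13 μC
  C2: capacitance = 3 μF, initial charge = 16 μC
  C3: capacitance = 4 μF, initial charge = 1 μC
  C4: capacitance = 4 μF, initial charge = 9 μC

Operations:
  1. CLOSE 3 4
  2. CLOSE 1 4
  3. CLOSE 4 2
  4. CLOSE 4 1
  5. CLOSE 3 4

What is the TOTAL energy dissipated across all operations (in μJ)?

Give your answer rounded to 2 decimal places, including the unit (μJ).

Initial: C1(6μF, Q=13μC, V=2.17V), C2(3μF, Q=16μC, V=5.33V), C3(4μF, Q=1μC, V=0.25V), C4(4μF, Q=9μC, V=2.25V)
Op 1: CLOSE 3-4: Q_total=10.00, C_total=8.00, V=1.25; Q3=5.00, Q4=5.00; dissipated=4.000
Op 2: CLOSE 1-4: Q_total=18.00, C_total=10.00, V=1.80; Q1=10.80, Q4=7.20; dissipated=1.008
Op 3: CLOSE 4-2: Q_total=23.20, C_total=7.00, V=3.31; Q4=13.26, Q2=9.94; dissipated=10.701
Op 4: CLOSE 4-1: Q_total=24.06, C_total=10.00, V=2.41; Q4=9.62, Q1=14.43; dissipated=2.752
Op 5: CLOSE 3-4: Q_total=14.62, C_total=8.00, V=1.83; Q3=7.31, Q4=7.31; dissipated=1.336
Total dissipated: 19.797 μJ

Answer: 19.80 μJ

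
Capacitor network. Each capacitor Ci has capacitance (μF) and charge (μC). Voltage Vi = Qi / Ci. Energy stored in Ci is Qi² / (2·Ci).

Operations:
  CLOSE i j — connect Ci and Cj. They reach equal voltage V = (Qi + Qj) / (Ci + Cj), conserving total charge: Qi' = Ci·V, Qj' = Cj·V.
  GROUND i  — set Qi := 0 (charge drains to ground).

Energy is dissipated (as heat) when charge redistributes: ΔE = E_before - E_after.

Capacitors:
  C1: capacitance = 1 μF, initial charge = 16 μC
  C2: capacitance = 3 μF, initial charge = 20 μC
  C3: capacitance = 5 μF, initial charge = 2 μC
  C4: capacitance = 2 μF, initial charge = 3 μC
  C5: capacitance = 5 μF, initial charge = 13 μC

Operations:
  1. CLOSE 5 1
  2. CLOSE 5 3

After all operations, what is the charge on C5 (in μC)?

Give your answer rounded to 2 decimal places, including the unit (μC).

Answer: 13.08 μC

Derivation:
Initial: C1(1μF, Q=16μC, V=16.00V), C2(3μF, Q=20μC, V=6.67V), C3(5μF, Q=2μC, V=0.40V), C4(2μF, Q=3μC, V=1.50V), C5(5μF, Q=13μC, V=2.60V)
Op 1: CLOSE 5-1: Q_total=29.00, C_total=6.00, V=4.83; Q5=24.17, Q1=4.83; dissipated=74.817
Op 2: CLOSE 5-3: Q_total=26.17, C_total=10.00, V=2.62; Q5=13.08, Q3=13.08; dissipated=24.568
Final charges: Q1=4.83, Q2=20.00, Q3=13.08, Q4=3.00, Q5=13.08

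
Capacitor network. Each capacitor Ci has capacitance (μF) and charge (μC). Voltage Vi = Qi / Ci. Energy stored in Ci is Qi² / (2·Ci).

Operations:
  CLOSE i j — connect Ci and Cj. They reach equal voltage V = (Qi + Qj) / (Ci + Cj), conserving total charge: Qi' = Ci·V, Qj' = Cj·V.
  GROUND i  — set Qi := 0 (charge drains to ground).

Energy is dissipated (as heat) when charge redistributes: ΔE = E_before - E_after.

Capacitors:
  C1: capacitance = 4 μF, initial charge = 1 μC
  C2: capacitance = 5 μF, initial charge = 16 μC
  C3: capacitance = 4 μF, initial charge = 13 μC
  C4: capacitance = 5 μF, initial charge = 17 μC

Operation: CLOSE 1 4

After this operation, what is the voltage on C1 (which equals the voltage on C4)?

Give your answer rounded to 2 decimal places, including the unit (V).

Answer: 2.00 V

Derivation:
Initial: C1(4μF, Q=1μC, V=0.25V), C2(5μF, Q=16μC, V=3.20V), C3(4μF, Q=13μC, V=3.25V), C4(5μF, Q=17μC, V=3.40V)
Op 1: CLOSE 1-4: Q_total=18.00, C_total=9.00, V=2.00; Q1=8.00, Q4=10.00; dissipated=11.025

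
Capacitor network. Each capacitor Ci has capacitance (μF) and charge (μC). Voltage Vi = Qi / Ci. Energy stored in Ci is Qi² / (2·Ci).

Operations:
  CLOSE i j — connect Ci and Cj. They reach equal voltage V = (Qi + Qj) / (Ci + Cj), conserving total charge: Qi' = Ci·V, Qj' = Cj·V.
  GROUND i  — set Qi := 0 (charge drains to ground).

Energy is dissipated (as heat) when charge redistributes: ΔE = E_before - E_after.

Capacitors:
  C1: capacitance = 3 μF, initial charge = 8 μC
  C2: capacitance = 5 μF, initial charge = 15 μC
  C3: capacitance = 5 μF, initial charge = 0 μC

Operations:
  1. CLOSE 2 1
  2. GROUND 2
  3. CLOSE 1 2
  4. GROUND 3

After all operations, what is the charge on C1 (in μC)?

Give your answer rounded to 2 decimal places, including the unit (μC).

Answer: 3.23 μC

Derivation:
Initial: C1(3μF, Q=8μC, V=2.67V), C2(5μF, Q=15μC, V=3.00V), C3(5μF, Q=0μC, V=0.00V)
Op 1: CLOSE 2-1: Q_total=23.00, C_total=8.00, V=2.88; Q2=14.38, Q1=8.62; dissipated=0.104
Op 2: GROUND 2: Q2=0; energy lost=20.664
Op 3: CLOSE 1-2: Q_total=8.62, C_total=8.00, V=1.08; Q1=3.23, Q2=5.39; dissipated=7.749
Op 4: GROUND 3: Q3=0; energy lost=0.000
Final charges: Q1=3.23, Q2=5.39, Q3=0.00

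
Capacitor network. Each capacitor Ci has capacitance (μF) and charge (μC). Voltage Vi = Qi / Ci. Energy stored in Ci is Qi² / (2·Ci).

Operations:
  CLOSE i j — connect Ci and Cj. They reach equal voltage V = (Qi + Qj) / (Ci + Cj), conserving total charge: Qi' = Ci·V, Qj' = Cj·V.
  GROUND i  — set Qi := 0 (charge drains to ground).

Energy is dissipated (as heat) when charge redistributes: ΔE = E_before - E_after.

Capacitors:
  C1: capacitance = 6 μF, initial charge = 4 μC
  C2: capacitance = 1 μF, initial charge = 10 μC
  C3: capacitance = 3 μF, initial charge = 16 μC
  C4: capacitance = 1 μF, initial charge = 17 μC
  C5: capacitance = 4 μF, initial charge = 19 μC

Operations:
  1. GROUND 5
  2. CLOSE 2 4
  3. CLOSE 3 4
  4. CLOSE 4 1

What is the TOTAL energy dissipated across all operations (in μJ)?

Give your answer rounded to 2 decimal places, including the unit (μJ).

Initial: C1(6μF, Q=4μC, V=0.67V), C2(1μF, Q=10μC, V=10.00V), C3(3μF, Q=16μC, V=5.33V), C4(1μF, Q=17μC, V=17.00V), C5(4μF, Q=19μC, V=4.75V)
Op 1: GROUND 5: Q5=0; energy lost=45.125
Op 2: CLOSE 2-4: Q_total=27.00, C_total=2.00, V=13.50; Q2=13.50, Q4=13.50; dissipated=12.250
Op 3: CLOSE 3-4: Q_total=29.50, C_total=4.00, V=7.38; Q3=22.12, Q4=7.38; dissipated=25.010
Op 4: CLOSE 4-1: Q_total=11.38, C_total=7.00, V=1.62; Q4=1.62, Q1=9.75; dissipated=19.286
Total dissipated: 101.672 μJ

Answer: 101.67 μJ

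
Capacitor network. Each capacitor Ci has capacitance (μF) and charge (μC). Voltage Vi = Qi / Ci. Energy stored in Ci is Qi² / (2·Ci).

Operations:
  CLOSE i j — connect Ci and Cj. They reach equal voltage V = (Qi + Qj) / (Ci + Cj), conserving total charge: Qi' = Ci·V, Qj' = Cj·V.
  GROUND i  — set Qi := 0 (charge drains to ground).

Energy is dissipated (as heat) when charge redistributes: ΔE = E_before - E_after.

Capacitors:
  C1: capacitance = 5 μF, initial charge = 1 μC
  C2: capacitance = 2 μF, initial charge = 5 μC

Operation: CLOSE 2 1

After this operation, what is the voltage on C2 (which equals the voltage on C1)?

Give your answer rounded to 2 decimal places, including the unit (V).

Answer: 0.86 V

Derivation:
Initial: C1(5μF, Q=1μC, V=0.20V), C2(2μF, Q=5μC, V=2.50V)
Op 1: CLOSE 2-1: Q_total=6.00, C_total=7.00, V=0.86; Q2=1.71, Q1=4.29; dissipated=3.779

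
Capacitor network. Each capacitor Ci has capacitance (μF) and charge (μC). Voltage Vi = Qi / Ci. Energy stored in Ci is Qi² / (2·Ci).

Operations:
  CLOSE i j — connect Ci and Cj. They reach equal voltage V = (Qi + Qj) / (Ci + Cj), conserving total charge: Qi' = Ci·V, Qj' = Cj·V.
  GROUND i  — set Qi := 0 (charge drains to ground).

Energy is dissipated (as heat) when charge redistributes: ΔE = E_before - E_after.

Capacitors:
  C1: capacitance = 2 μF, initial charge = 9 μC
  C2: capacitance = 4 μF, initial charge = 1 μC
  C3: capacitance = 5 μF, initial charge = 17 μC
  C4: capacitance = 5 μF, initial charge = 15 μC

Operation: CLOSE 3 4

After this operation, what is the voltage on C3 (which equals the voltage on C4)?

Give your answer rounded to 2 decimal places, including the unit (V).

Answer: 3.20 V

Derivation:
Initial: C1(2μF, Q=9μC, V=4.50V), C2(4μF, Q=1μC, V=0.25V), C3(5μF, Q=17μC, V=3.40V), C4(5μF, Q=15μC, V=3.00V)
Op 1: CLOSE 3-4: Q_total=32.00, C_total=10.00, V=3.20; Q3=16.00, Q4=16.00; dissipated=0.200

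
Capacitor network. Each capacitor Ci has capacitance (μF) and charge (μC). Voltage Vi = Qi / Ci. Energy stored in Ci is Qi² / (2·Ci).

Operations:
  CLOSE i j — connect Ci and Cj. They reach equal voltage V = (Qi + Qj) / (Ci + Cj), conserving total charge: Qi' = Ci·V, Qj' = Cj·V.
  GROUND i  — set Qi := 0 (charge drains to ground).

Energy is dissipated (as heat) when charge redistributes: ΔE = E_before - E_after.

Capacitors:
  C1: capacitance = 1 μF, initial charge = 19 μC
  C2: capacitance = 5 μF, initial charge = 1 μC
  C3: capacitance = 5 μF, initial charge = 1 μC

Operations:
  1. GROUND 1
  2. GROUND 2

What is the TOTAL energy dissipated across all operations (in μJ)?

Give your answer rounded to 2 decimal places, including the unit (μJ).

Answer: 180.60 μJ

Derivation:
Initial: C1(1μF, Q=19μC, V=19.00V), C2(5μF, Q=1μC, V=0.20V), C3(5μF, Q=1μC, V=0.20V)
Op 1: GROUND 1: Q1=0; energy lost=180.500
Op 2: GROUND 2: Q2=0; energy lost=0.100
Total dissipated: 180.600 μJ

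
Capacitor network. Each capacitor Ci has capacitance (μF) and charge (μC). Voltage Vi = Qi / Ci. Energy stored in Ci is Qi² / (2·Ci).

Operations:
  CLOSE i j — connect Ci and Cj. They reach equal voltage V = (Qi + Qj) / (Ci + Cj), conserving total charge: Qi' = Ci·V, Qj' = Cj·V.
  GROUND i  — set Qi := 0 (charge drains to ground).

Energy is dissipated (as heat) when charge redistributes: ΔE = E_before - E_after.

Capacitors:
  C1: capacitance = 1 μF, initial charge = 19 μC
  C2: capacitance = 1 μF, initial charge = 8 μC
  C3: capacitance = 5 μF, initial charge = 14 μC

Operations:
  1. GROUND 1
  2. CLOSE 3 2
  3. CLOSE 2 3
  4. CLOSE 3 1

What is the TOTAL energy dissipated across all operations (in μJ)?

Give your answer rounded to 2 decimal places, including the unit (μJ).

Answer: 197.37 μJ

Derivation:
Initial: C1(1μF, Q=19μC, V=19.00V), C2(1μF, Q=8μC, V=8.00V), C3(5μF, Q=14μC, V=2.80V)
Op 1: GROUND 1: Q1=0; energy lost=180.500
Op 2: CLOSE 3-2: Q_total=22.00, C_total=6.00, V=3.67; Q3=18.33, Q2=3.67; dissipated=11.267
Op 3: CLOSE 2-3: Q_total=22.00, C_total=6.00, V=3.67; Q2=3.67, Q3=18.33; dissipated=0.000
Op 4: CLOSE 3-1: Q_total=18.33, C_total=6.00, V=3.06; Q3=15.28, Q1=3.06; dissipated=5.602
Total dissipated: 197.369 μJ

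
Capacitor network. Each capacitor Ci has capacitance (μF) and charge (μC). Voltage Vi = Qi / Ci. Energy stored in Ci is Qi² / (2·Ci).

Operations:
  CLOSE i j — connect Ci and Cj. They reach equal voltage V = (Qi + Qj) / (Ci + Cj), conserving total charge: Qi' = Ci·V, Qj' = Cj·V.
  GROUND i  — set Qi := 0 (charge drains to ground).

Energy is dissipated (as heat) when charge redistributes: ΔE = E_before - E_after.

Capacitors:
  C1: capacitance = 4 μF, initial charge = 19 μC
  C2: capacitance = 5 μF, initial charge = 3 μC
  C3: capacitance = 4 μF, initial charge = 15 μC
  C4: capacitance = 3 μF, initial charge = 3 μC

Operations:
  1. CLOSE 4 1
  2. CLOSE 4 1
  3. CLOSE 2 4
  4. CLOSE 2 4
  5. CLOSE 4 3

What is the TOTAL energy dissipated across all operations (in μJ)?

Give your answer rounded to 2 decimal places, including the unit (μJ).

Initial: C1(4μF, Q=19μC, V=4.75V), C2(5μF, Q=3μC, V=0.60V), C3(4μF, Q=15μC, V=3.75V), C4(3μF, Q=3μC, V=1.00V)
Op 1: CLOSE 4-1: Q_total=22.00, C_total=7.00, V=3.14; Q4=9.43, Q1=12.57; dissipated=12.054
Op 2: CLOSE 4-1: Q_total=22.00, C_total=7.00, V=3.14; Q4=9.43, Q1=12.57; dissipated=0.000
Op 3: CLOSE 2-4: Q_total=12.43, C_total=8.00, V=1.55; Q2=7.77, Q4=4.66; dissipated=6.062
Op 4: CLOSE 2-4: Q_total=12.43, C_total=8.00, V=1.55; Q2=7.77, Q4=4.66; dissipated=0.000
Op 5: CLOSE 4-3: Q_total=19.66, C_total=7.00, V=2.81; Q4=8.43, Q3=11.23; dissipated=4.135
Total dissipated: 22.251 μJ

Answer: 22.25 μJ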